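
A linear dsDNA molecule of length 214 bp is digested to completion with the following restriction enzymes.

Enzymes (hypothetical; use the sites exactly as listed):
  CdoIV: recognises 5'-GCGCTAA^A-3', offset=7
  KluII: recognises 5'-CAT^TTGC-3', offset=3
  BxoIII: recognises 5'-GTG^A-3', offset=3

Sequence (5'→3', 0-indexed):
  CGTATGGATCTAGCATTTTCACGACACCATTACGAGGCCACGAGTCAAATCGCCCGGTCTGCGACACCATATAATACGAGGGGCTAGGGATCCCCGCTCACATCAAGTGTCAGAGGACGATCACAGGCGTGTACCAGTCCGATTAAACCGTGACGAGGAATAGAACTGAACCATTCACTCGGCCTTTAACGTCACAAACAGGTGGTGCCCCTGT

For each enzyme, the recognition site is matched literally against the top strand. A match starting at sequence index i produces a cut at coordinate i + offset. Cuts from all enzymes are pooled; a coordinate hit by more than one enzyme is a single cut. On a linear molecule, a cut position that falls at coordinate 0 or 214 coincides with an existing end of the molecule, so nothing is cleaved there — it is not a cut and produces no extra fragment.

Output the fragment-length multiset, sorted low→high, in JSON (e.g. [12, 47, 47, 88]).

[62,152]

Site scan:
  CdoIV (GCGCTAAA, off=7): no sites
  KluII (CATTTGC, off=3): no sites
  BxoIII (GTGA, off=3): starts [149] → cuts [152]

Pooled cuts: [152]

Fragment lengths:
  [0,152): 152 bp
  [152,214): 62 bp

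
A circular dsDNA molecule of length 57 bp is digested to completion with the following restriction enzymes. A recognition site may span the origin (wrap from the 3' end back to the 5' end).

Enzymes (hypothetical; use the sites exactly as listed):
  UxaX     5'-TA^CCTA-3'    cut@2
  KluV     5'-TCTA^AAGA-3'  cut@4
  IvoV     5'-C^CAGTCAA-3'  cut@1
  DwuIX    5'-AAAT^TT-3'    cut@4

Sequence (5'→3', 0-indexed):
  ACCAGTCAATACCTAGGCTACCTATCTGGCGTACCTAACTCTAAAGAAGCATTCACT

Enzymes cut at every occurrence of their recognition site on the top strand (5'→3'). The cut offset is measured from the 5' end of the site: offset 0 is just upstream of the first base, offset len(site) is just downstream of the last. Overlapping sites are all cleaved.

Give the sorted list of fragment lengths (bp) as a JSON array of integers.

[9,9,10,13,16]

Site scan:
  UxaX TACCTA/2: at [9, 18, 31] ⇒ [11, 20, 33]
  KluV TCTAAAGA/4: at [39] ⇒ [43]
  IvoV CCAGTCAA/1: at [1] ⇒ [2]
  DwuIX (AAATTT, off=4): no sites

Pooled cuts: [2, 11, 20, 33, 43]

Fragment lengths:
  2→11: 9 bp
  11→20: 9 bp
  20→33: 13 bp
  33→43: 10 bp
  43→2 (wrap): 57-43+2 = 16 bp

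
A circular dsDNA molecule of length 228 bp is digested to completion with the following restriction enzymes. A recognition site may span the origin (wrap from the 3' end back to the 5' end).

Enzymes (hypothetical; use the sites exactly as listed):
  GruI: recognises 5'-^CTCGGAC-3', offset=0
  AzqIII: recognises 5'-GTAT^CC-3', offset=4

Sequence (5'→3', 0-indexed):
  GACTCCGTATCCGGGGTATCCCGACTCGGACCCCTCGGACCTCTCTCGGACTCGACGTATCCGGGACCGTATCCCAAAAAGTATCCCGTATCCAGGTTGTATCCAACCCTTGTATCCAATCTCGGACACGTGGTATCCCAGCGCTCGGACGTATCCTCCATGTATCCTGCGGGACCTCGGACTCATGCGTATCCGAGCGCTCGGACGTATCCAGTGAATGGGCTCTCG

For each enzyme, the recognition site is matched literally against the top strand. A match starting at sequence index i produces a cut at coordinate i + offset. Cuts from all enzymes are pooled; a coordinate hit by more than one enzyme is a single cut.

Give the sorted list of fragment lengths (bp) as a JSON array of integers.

Scan for sites:
  GruI CTCGGAC/0: at [24, 33, 44, 120, 143, 175, 199, 224] ⇒ [24, 33, 44, 120, 143, 175, 199, 224]
  AzqIII GTATCC/4: at [6, 15, 56, 68, 80, 87, 98, 111, 132, 150, 161, 188, 206] ⇒ [10, 19, 60, 72, 84, 91, 102, 115, 136, 154, 165, 192, 210]

All cut coordinates (distinct, sorted): [10, 19, 24, 33, 44, 60, 72, 84, 91, 102, 115, 120, 136, 143, 154, 165, 175, 192, 199, 210, 224]

Fragment lengths:
  10→19: 9 bp
  19→24: 5 bp
  24→33: 9 bp
  33→44: 11 bp
  44→60: 16 bp
  60→72: 12 bp
  72→84: 12 bp
  84→91: 7 bp
  91→102: 11 bp
  102→115: 13 bp
  115→120: 5 bp
  120→136: 16 bp
  136→143: 7 bp
  143→154: 11 bp
  154→165: 11 bp
  165→175: 10 bp
  175→192: 17 bp
  192→199: 7 bp
  199→210: 11 bp
  210→224: 14 bp
  224→10 (wrap): 228-224+10 = 14 bp

[5,5,7,7,7,9,9,10,11,11,11,11,11,12,12,13,14,14,16,16,17]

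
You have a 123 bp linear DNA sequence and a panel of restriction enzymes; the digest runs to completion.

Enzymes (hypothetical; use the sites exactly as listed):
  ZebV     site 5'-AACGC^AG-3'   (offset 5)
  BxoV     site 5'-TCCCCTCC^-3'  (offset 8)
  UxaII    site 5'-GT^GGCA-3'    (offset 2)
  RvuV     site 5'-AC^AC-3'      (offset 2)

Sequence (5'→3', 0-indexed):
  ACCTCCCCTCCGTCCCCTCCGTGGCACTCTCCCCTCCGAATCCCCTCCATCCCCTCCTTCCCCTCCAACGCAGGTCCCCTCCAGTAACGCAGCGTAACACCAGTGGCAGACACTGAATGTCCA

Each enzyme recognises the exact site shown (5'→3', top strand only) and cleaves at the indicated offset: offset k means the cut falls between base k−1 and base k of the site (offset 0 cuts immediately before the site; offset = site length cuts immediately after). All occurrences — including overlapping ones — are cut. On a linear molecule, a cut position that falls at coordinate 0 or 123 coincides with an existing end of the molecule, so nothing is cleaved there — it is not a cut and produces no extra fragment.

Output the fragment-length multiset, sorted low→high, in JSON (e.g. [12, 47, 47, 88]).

[2,5,6,7,8,8,9,9,9,11,11,11,12,15]

Scan for sites:
  ZebV (AACGCAG, off=5): starts [66, 85] → cuts [71, 90]
  BxoV (TCCCCTCC, off=8): starts [3, 12, 29, 40, 49, 58, 74] → cuts [11, 20, 37, 48, 57, 66, 82]
  UxaII (GTGGCA, off=2): starts [20, 102] → cuts [22, 104]
  RvuV (ACAC, off=2): starts [96, 109] → cuts [98, 111]

All cut coordinates (distinct, sorted): [11, 20, 22, 37, 48, 57, 66, 71, 82, 90, 98, 104, 111]

Fragment lengths:
  [0,11): 11 bp
  [11,20): 9 bp
  [20,22): 2 bp
  [22,37): 15 bp
  [37,48): 11 bp
  [48,57): 9 bp
  [57,66): 9 bp
  [66,71): 5 bp
  [71,82): 11 bp
  [82,90): 8 bp
  [90,98): 8 bp
  [98,104): 6 bp
  [104,111): 7 bp
  [111,123): 12 bp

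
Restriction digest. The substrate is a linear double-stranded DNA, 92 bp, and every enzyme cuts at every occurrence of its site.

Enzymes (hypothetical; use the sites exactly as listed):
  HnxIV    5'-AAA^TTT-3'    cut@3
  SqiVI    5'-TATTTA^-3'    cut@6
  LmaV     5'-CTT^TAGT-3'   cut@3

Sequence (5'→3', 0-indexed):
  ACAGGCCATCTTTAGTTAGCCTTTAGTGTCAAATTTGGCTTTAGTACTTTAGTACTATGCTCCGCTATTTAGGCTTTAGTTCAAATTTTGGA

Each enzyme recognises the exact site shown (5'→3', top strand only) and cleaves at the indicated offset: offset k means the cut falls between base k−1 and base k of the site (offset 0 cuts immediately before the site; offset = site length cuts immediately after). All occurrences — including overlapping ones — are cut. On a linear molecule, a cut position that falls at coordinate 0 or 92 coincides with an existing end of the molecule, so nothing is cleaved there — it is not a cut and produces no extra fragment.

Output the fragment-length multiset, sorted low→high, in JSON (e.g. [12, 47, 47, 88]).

Site scan:
  HnxIV AAATTT/3: at [30, 82] ⇒ [33, 85]
  SqiVI TATTTA/6: at [65] ⇒ [71]
  LmaV CTTTAGT/3: at [9, 20, 38, 46, 73] ⇒ [12, 23, 41, 49, 76]

All cut coordinates (distinct, sorted): [12, 23, 33, 41, 49, 71, 76, 85]

Fragment lengths:
  [0,12): 12 bp
  [12,23): 11 bp
  [23,33): 10 bp
  [33,41): 8 bp
  [41,49): 8 bp
  [49,71): 22 bp
  [71,76): 5 bp
  [76,85): 9 bp
  [85,92): 7 bp

[5,7,8,8,9,10,11,12,22]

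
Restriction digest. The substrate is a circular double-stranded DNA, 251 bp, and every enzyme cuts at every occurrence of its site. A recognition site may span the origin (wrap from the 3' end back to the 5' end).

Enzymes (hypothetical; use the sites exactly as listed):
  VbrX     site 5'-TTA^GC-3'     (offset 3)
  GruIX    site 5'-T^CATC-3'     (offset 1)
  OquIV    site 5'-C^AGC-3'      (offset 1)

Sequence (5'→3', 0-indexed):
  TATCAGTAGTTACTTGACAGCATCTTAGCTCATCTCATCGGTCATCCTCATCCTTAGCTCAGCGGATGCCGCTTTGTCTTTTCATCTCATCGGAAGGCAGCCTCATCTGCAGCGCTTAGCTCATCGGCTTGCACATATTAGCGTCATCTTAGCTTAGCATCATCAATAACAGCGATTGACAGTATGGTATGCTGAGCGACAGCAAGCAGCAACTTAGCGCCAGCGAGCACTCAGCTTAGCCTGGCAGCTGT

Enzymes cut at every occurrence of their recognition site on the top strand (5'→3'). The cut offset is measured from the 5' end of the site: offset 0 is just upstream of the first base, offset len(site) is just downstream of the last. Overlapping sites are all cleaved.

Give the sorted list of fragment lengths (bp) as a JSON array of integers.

Per-enzyme occurrences:
  VbrX (TTAGC, off=3): starts [24, 53, 115, 137, 148, 153, 213, 235] → cuts [27, 56, 118, 140, 151, 156, 216, 238]
  GruIX (TCATC, off=1): starts [29, 34, 41, 47, 81, 86, 102, 120, 143, 159] → cuts [30, 35, 42, 48, 82, 87, 103, 121, 144, 160]
  OquIV (CAGC, off=1): starts [17, 59, 97, 109, 169, 199, 206, 220, 231, 244] → cuts [18, 60, 98, 110, 170, 200, 207, 221, 232, 245]

Pooled cuts: [18, 27, 30, 35, 42, 48, 56, 60, 82, 87, 98, 103, 110, 118, 121, 140, 144, 151, 156, 160, 170, 200, 207, 216, 221, 232, 238, 245]

Fragments:
  18→27: 9 bp
  27→30: 3 bp
  30→35: 5 bp
  35→42: 7 bp
  42→48: 6 bp
  48→56: 8 bp
  56→60: 4 bp
  60→82: 22 bp
  82→87: 5 bp
  87→98: 11 bp
  98→103: 5 bp
  103→110: 7 bp
  110→118: 8 bp
  118→121: 3 bp
  121→140: 19 bp
  140→144: 4 bp
  144→151: 7 bp
  151→156: 5 bp
  156→160: 4 bp
  160→170: 10 bp
  170→200: 30 bp
  200→207: 7 bp
  207→216: 9 bp
  216→221: 5 bp
  221→232: 11 bp
  232→238: 6 bp
  238→245: 7 bp
  245→18 (wrap): 251-245+18 = 24 bp

[3,3,4,4,4,5,5,5,5,5,6,6,7,7,7,7,7,8,8,9,9,10,11,11,19,22,24,30]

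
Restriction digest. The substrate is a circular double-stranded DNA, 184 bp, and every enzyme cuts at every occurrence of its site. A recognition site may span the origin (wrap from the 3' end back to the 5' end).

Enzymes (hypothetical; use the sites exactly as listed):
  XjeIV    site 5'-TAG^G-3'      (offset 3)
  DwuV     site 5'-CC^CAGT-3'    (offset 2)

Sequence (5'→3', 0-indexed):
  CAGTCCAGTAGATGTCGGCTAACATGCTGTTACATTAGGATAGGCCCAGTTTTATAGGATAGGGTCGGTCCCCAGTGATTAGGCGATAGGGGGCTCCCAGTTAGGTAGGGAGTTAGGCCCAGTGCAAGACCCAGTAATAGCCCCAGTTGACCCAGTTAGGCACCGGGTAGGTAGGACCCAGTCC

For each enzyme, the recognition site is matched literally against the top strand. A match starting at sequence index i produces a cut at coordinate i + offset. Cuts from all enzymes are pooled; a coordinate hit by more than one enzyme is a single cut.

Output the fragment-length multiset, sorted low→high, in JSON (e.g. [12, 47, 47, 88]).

Scan for sites:
  XjeIV (TAGG, off=3): starts [35, 40, 54, 59, 79, 86, 101, 105, 113, 156, 167, 171] → cuts [38, 43, 57, 62, 82, 89, 104, 108, 116, 159, 170, 174]
  DwuV (CCCAGT, off=2): starts [44, 70, 95, 117, 129, 141, 150, 176, 182] → cuts [0, 46, 72, 97, 119, 131, 143, 152, 178]

Pooled cuts: [0, 38, 43, 46, 57, 62, 72, 82, 89, 97, 104, 108, 116, 119, 131, 143, 152, 159, 170, 174, 178]

Fragment lengths:
  0→38: 38 bp
  38→43: 5 bp
  43→46: 3 bp
  46→57: 11 bp
  57→62: 5 bp
  62→72: 10 bp
  72→82: 10 bp
  82→89: 7 bp
  89→97: 8 bp
  97→104: 7 bp
  104→108: 4 bp
  108→116: 8 bp
  116→119: 3 bp
  119→131: 12 bp
  131→143: 12 bp
  143→152: 9 bp
  152→159: 7 bp
  159→170: 11 bp
  170→174: 4 bp
  174→178: 4 bp
  178→0 (wrap): 184-178+0 = 6 bp

[3,3,4,4,4,5,5,6,7,7,7,8,8,9,10,10,11,11,12,12,38]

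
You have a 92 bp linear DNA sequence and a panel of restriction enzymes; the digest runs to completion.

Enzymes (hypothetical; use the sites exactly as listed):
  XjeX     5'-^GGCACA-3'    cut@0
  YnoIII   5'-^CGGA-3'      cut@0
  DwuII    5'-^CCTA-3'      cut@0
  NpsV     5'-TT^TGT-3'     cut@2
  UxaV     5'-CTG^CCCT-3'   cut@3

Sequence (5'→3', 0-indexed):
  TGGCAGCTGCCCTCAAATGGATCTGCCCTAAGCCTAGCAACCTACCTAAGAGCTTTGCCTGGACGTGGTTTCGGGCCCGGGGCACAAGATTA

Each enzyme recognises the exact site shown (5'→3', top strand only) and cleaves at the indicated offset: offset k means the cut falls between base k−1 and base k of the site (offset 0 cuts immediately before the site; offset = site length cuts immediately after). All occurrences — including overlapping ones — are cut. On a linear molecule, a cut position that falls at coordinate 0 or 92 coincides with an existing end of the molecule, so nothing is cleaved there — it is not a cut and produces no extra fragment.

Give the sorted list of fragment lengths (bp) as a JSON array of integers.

Per-enzyme occurrences:
  XjeX GGCACA/0: at [80] ⇒ [80]
  YnoIII (CGGA, off=0): no sites
  DwuII CCTA/0: at [26, 32, 40, 44] ⇒ [26, 32, 40, 44]
  NpsV (TTTGT, off=2): no sites
  UxaV CTGCCCT/3: at [6, 22] ⇒ [9, 25]

All cut coordinates (distinct, sorted): [9, 25, 26, 32, 40, 44, 80]

Fragment lengths:
  [0,9): 9 bp
  [9,25): 16 bp
  [25,26): 1 bp
  [26,32): 6 bp
  [32,40): 8 bp
  [40,44): 4 bp
  [44,80): 36 bp
  [80,92): 12 bp

[1,4,6,8,9,12,16,36]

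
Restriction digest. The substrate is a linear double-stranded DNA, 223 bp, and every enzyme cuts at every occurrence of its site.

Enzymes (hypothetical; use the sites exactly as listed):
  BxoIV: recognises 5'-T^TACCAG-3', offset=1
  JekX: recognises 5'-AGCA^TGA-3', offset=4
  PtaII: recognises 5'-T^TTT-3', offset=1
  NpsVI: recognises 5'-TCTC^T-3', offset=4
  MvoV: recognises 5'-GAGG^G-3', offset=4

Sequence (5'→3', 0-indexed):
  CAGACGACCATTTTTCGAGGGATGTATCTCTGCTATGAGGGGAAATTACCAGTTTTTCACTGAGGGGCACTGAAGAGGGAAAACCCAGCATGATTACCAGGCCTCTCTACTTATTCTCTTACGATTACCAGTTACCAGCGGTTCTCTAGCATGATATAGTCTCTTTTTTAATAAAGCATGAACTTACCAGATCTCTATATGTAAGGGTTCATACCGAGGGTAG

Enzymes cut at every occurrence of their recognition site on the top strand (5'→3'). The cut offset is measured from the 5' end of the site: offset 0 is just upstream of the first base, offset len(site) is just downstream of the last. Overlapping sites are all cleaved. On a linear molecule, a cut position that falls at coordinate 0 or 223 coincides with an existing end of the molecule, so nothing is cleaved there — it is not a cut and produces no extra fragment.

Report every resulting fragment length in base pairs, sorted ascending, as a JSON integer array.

[1,1,1,1,1,4,4,5,6,6,7,7,7,8,10,10,11,11,11,11,12,12,12,13,13,14,24]

Per-enzyme occurrences:
  BxoIV (TTACCAG, off=1): starts [45, 93, 124, 131, 183] → cuts [46, 94, 125, 132, 184]
  JekX (AGCATGA, off=4): starts [86, 147, 174] → cuts [90, 151, 178]
  PtaII (TTTT, off=1): starts [10, 11, 52, 53, 163, 164, 165] → cuts [11, 12, 53, 54, 164, 165, 166]
  NpsVI (TCTCT, off=4): starts [26, 103, 114, 142, 159, 191] → cuts [30, 107, 118, 146, 163, 195]
  MvoV (GAGGG, off=4): starts [16, 36, 61, 74, 215] → cuts [20, 40, 65, 78, 219]

All cut coordinates (distinct, sorted): [11, 12, 20, 30, 40, 46, 53, 54, 65, 78, 90, 94, 107, 118, 125, 132, 146, 151, 163, 164, 165, 166, 178, 184, 195, 219]

Fragments:
  [0,11): 11 bp
  [11,12): 1 bp
  [12,20): 8 bp
  [20,30): 10 bp
  [30,40): 10 bp
  [40,46): 6 bp
  [46,53): 7 bp
  [53,54): 1 bp
  [54,65): 11 bp
  [65,78): 13 bp
  [78,90): 12 bp
  [90,94): 4 bp
  [94,107): 13 bp
  [107,118): 11 bp
  [118,125): 7 bp
  [125,132): 7 bp
  [132,146): 14 bp
  [146,151): 5 bp
  [151,163): 12 bp
  [163,164): 1 bp
  [164,165): 1 bp
  [165,166): 1 bp
  [166,178): 12 bp
  [178,184): 6 bp
  [184,195): 11 bp
  [195,219): 24 bp
  [219,223): 4 bp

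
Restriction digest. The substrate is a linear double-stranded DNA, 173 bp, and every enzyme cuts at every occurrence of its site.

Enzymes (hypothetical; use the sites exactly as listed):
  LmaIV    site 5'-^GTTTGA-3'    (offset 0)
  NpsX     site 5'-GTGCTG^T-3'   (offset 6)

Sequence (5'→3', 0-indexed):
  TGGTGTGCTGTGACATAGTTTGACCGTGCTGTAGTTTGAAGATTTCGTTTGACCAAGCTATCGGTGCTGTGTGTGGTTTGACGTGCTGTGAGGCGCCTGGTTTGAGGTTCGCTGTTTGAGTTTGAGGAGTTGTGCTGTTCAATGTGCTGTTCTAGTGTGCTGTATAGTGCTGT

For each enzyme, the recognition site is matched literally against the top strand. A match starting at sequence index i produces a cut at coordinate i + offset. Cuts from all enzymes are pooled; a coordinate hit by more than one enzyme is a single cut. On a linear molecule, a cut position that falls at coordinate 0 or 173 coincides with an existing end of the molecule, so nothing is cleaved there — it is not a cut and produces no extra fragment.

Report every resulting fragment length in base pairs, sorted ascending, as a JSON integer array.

[1,2,6,6,7,10,10,11,12,13,13,13,14,14,18,23]

Site scan:
  LmaIV GTTTGA/0: at [17, 33, 46, 75, 99, 113, 119] ⇒ [17, 33, 46, 75, 99, 113, 119]
  NpsX GTGCTGT/6: at [4, 25, 63, 82, 131, 143, 156, 166] ⇒ [10, 31, 69, 88, 137, 149, 162, 172]

Pooled cuts: [10, 17, 31, 33, 46, 69, 75, 88, 99, 113, 119, 137, 149, 162, 172]

Fragments:
  [0,10): 10 bp
  [10,17): 7 bp
  [17,31): 14 bp
  [31,33): 2 bp
  [33,46): 13 bp
  [46,69): 23 bp
  [69,75): 6 bp
  [75,88): 13 bp
  [88,99): 11 bp
  [99,113): 14 bp
  [113,119): 6 bp
  [119,137): 18 bp
  [137,149): 12 bp
  [149,162): 13 bp
  [162,172): 10 bp
  [172,173): 1 bp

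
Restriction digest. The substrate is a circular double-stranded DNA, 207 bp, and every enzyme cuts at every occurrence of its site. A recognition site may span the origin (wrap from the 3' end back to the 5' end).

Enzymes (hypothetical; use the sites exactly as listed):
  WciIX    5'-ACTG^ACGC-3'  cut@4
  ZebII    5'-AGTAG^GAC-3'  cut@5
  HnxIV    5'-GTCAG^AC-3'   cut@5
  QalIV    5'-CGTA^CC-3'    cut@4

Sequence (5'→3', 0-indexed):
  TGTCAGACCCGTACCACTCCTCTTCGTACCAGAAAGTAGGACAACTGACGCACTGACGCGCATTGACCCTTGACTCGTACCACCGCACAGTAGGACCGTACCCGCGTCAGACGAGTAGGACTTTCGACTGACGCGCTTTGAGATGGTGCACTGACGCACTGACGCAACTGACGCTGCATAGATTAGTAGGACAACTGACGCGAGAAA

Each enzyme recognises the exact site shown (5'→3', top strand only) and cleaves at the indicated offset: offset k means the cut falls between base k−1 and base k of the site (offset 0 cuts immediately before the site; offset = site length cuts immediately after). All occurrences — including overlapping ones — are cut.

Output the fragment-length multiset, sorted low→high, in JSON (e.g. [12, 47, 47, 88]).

[7,7,8,8,8,8,8,9,10,11,12,14,15,16,19,23,24]

Per-enzyme occurrences:
  WciIX (ACTGACGC, off=4): starts [43, 51, 126, 149, 157, 166, 193] → cuts [47, 55, 130, 153, 161, 170, 197]
  ZebII (AGTAGGAC, off=5): starts [34, 88, 113, 184] → cuts [39, 93, 118, 189]
  HnxIV (GTCAGAC, off=5): starts [1, 105] → cuts [6, 110]
  QalIV (CGTACC, off=4): starts [9, 24, 75, 96] → cuts [13, 28, 79, 100]

Pooled cuts: [6, 13, 28, 39, 47, 55, 79, 93, 100, 110, 118, 130, 153, 161, 170, 189, 197]

Fragment lengths:
  6→13: 7 bp
  13→28: 15 bp
  28→39: 11 bp
  39→47: 8 bp
  47→55: 8 bp
  55→79: 24 bp
  79→93: 14 bp
  93→100: 7 bp
  100→110: 10 bp
  110→118: 8 bp
  118→130: 12 bp
  130→153: 23 bp
  153→161: 8 bp
  161→170: 9 bp
  170→189: 19 bp
  189→197: 8 bp
  197→6 (wrap): 207-197+6 = 16 bp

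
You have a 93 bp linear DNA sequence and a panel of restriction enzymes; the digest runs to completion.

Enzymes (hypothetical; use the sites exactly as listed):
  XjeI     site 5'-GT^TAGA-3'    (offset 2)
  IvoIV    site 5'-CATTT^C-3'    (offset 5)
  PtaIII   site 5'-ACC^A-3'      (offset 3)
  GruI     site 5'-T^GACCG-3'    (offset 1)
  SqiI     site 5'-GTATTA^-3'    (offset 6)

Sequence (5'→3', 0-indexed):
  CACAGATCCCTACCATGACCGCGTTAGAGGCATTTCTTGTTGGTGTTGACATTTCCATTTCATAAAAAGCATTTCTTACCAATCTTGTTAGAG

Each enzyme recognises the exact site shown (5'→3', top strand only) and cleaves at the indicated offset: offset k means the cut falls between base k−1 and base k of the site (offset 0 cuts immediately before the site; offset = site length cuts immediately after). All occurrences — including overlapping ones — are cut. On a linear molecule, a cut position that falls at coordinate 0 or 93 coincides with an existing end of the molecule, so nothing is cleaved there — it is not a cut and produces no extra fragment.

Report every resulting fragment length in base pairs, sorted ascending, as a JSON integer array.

[2,5,6,6,8,8,11,14,14,19]

Site scan:
  XjeI (GTTAGA, off=2): starts [22, 86] → cuts [24, 88]
  IvoIV (CATTTC, off=5): starts [30, 49, 55, 69] → cuts [35, 54, 60, 74]
  PtaIII (ACCA, off=3): starts [11, 77] → cuts [14, 80]
  GruI (TGACCG, off=1): starts [15] → cuts [16]
  SqiI (GTATTA, off=6): no sites

All cut coordinates (distinct, sorted): [14, 16, 24, 35, 54, 60, 74, 80, 88]

Fragment lengths:
  [0,14): 14 bp
  [14,16): 2 bp
  [16,24): 8 bp
  [24,35): 11 bp
  [35,54): 19 bp
  [54,60): 6 bp
  [60,74): 14 bp
  [74,80): 6 bp
  [80,88): 8 bp
  [88,93): 5 bp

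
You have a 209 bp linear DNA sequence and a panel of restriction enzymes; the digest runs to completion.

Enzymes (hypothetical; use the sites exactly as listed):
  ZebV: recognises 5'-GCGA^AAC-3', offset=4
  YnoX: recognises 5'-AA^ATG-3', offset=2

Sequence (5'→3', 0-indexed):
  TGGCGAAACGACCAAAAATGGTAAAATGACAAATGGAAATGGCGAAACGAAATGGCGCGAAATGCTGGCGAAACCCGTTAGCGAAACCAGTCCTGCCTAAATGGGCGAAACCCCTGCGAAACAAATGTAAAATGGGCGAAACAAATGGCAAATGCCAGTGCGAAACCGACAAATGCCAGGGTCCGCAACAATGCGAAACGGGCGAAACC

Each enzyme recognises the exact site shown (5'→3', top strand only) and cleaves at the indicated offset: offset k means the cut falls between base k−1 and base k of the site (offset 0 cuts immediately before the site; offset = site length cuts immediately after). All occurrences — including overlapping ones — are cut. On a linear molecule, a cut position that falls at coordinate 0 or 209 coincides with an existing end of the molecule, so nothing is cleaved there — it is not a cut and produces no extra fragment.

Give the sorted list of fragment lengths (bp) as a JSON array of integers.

Site scan:
  ZebV (GCGAAAC, off=4): starts [2, 41, 67, 80, 104, 115, 135, 159, 192, 201] → cuts [6, 45, 71, 84, 108, 119, 139, 163, 196, 205]
  YnoX (AAATG, off=2): starts [15, 23, 30, 36, 49, 59, 98, 122, 129, 142, 149, 170] → cuts [17, 25, 32, 38, 51, 61, 100, 124, 131, 144, 151, 172]

Pooled cuts: [6, 17, 25, 32, 38, 45, 51, 61, 71, 84, 100, 108, 119, 124, 131, 139, 144, 151, 163, 172, 196, 205]

Fragment lengths:
  [0,6): 6 bp
  [6,17): 11 bp
  [17,25): 8 bp
  [25,32): 7 bp
  [32,38): 6 bp
  [38,45): 7 bp
  [45,51): 6 bp
  [51,61): 10 bp
  [61,71): 10 bp
  [71,84): 13 bp
  [84,100): 16 bp
  [100,108): 8 bp
  [108,119): 11 bp
  [119,124): 5 bp
  [124,131): 7 bp
  [131,139): 8 bp
  [139,144): 5 bp
  [144,151): 7 bp
  [151,163): 12 bp
  [163,172): 9 bp
  [172,196): 24 bp
  [196,205): 9 bp
  [205,209): 4 bp

[4,5,5,6,6,6,7,7,7,7,8,8,8,9,9,10,10,11,11,12,13,16,24]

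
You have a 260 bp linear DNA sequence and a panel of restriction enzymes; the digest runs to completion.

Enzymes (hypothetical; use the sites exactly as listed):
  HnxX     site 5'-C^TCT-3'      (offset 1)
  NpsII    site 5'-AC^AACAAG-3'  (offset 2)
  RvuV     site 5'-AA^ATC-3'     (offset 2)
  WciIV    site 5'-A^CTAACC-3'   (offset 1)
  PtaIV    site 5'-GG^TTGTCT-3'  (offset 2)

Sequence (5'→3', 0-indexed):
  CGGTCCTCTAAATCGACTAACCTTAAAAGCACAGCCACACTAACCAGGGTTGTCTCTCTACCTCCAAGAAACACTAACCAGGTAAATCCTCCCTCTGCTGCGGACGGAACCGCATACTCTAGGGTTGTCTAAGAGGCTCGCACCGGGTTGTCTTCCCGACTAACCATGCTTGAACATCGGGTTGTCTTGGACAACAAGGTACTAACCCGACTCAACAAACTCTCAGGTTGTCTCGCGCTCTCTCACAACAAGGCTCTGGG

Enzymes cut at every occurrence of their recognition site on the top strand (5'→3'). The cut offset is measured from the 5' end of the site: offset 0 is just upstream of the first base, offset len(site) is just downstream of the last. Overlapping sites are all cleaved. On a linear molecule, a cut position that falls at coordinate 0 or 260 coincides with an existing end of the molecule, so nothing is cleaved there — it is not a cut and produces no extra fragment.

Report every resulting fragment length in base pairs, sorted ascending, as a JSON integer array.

Site scan:
  HnxX (CTCT, off=1): starts [5, 53, 55, 92, 116, 219, 237, 239, 253] → cuts [6, 54, 56, 93, 117, 220, 238, 240, 254]
  NpsII (ACAACAAG, off=2): starts [190, 244] → cuts [192, 246]
  RvuV (AAATC, off=2): starts [9, 83] → cuts [11, 85]
  WciIV (ACTAACC, off=1): starts [15, 38, 72, 158, 200] → cuts [16, 39, 73, 159, 201]
  PtaIV (GGTTGTCT, off=2): starts [47, 122, 145, 179, 225] → cuts [49, 124, 147, 181, 227]

All cut coordinates (distinct, sorted): [6, 11, 16, 39, 49, 54, 56, 73, 85, 93, 117, 124, 147, 159, 181, 192, 201, 220, 227, 238, 240, 246, 254]

Fragments:
  [0,6): 6 bp
  [6,11): 5 bp
  [11,16): 5 bp
  [16,39): 23 bp
  [39,49): 10 bp
  [49,54): 5 bp
  [54,56): 2 bp
  [56,73): 17 bp
  [73,85): 12 bp
  [85,93): 8 bp
  [93,117): 24 bp
  [117,124): 7 bp
  [124,147): 23 bp
  [147,159): 12 bp
  [159,181): 22 bp
  [181,192): 11 bp
  [192,201): 9 bp
  [201,220): 19 bp
  [220,227): 7 bp
  [227,238): 11 bp
  [238,240): 2 bp
  [240,246): 6 bp
  [246,254): 8 bp
  [254,260): 6 bp

[2,2,5,5,5,6,6,6,7,7,8,8,9,10,11,11,12,12,17,19,22,23,23,24]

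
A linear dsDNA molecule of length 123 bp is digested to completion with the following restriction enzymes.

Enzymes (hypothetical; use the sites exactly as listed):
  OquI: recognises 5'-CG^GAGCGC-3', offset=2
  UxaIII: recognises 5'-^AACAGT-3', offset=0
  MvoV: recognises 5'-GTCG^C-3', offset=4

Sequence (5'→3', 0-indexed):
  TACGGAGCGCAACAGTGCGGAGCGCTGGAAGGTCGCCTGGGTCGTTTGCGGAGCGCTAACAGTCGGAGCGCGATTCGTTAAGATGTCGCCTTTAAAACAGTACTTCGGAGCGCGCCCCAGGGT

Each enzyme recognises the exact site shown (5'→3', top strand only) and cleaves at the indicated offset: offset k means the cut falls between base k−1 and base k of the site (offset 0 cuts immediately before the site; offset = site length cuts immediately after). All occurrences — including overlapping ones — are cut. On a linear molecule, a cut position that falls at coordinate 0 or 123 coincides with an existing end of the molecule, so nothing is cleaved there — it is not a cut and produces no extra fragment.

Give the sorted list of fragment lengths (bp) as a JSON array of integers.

Site scan:
  OquI (CGGAGCGC, off=2): starts [2, 17, 48, 63, 105] → cuts [4, 19, 50, 65, 107]
  UxaIII (AACAGT, off=0): starts [10, 57, 95] → cuts [10, 57, 95]
  MvoV (GTCGC, off=4): starts [31, 84] → cuts [35, 88]

Pooled cuts: [4, 10, 19, 35, 50, 57, 65, 88, 95, 107]

Fragments:
  [0,4): 4 bp
  [4,10): 6 bp
  [10,19): 9 bp
  [19,35): 16 bp
  [35,50): 15 bp
  [50,57): 7 bp
  [57,65): 8 bp
  [65,88): 23 bp
  [88,95): 7 bp
  [95,107): 12 bp
  [107,123): 16 bp

[4,6,7,7,8,9,12,15,16,16,23]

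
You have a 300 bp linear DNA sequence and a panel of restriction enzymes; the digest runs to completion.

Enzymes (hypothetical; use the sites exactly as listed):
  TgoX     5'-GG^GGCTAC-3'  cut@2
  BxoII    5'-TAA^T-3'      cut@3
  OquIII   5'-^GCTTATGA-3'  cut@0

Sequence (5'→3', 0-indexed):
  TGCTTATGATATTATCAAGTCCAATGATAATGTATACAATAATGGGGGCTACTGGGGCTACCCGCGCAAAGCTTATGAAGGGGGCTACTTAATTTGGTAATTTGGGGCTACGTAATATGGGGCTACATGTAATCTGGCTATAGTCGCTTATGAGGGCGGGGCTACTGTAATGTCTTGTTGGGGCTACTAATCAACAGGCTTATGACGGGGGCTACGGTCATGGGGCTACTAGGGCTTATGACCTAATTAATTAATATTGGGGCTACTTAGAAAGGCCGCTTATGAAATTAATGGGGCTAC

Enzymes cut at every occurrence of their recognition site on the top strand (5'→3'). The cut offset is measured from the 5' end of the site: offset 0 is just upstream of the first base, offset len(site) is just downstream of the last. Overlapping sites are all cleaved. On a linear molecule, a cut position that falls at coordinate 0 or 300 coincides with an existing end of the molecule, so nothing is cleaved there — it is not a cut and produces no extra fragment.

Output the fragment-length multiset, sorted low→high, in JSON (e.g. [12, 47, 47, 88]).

Per-enzyme occurrences:
  TgoX GGGGCTAC/2: at [44, 53, 80, 103, 118, 157, 179, 207, 221, 258, 292] ⇒ [46, 55, 82, 105, 120, 159, 181, 209, 223, 260, 294]
  BxoII TAAT/3: at [27, 39, 89, 97, 112, 129, 167, 187, 243, 247, 251, 288] ⇒ [30, 42, 92, 100, 115, 132, 170, 190, 246, 250, 254, 291]
  OquIII GCTTATGA/0: at [1, 70, 145, 197, 233, 277] ⇒ [1, 70, 145, 197, 233, 277]

All cut coordinates (distinct, sorted): [1, 30, 42, 46, 55, 70, 82, 92, 100, 105, 115, 120, 132, 145, 159, 170, 181, 190, 197, 209, 223, 233, 246, 250, 254, 260, 277, 291, 294]

Fragment lengths:
  [0,1): 1 bp
  [1,30): 29 bp
  [30,42): 12 bp
  [42,46): 4 bp
  [46,55): 9 bp
  [55,70): 15 bp
  [70,82): 12 bp
  [82,92): 10 bp
  [92,100): 8 bp
  [100,105): 5 bp
  [105,115): 10 bp
  [115,120): 5 bp
  [120,132): 12 bp
  [132,145): 13 bp
  [145,159): 14 bp
  [159,170): 11 bp
  [170,181): 11 bp
  [181,190): 9 bp
  [190,197): 7 bp
  [197,209): 12 bp
  [209,223): 14 bp
  [223,233): 10 bp
  [233,246): 13 bp
  [246,250): 4 bp
  [250,254): 4 bp
  [254,260): 6 bp
  [260,277): 17 bp
  [277,291): 14 bp
  [291,294): 3 bp
  [294,300): 6 bp

[1,3,4,4,4,5,5,6,6,7,8,9,9,10,10,10,11,11,12,12,12,12,13,13,14,14,14,15,17,29]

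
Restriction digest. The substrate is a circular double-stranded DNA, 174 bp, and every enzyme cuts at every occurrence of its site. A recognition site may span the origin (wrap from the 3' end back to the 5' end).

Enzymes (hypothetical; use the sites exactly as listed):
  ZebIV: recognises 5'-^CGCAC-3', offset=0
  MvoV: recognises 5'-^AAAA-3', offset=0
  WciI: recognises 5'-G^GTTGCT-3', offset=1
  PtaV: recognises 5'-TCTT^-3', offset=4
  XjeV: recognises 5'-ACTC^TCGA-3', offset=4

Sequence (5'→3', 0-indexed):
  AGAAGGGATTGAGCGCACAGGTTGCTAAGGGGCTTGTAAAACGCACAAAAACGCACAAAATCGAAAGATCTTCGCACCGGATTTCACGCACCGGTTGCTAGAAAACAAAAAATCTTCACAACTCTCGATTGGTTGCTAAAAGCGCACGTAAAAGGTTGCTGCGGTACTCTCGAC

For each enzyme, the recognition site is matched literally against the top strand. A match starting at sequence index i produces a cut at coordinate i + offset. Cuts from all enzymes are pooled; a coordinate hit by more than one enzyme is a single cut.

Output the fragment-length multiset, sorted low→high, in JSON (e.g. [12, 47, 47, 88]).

Site scan:
  ZebIV (CGCAC, off=0): starts [13, 41, 51, 72, 86, 142] → cuts [13, 41, 51, 72, 86, 142]
  MvoV (AAAA, off=0): starts [37, 46, 47, 56, 101, 106, 107, 108, 137, 149] → cuts [37, 46, 47, 56, 101, 106, 107, 108, 137, 149]
  WciI (GGTTGCT, off=1): starts [19, 92, 130, 153] → cuts [20, 93, 131, 154]
  PtaV (TCTT, off=4): starts [68, 112] → cuts [72, 116]
  XjeV (ACTCTCGA, off=4): starts [120, 165] → cuts [124, 169]

Pooled cuts: [13, 20, 37, 41, 46, 47, 51, 56, 72, 86, 93, 101, 106, 107, 108, 116, 124, 131, 137, 142, 149, 154, 169]

Fragments:
  13→20: 7 bp
  20→37: 17 bp
  37→41: 4 bp
  41→46: 5 bp
  46→47: 1 bp
  47→51: 4 bp
  51→56: 5 bp
  56→72: 16 bp
  72→86: 14 bp
  86→93: 7 bp
  93→101: 8 bp
  101→106: 5 bp
  106→107: 1 bp
  107→108: 1 bp
  108→116: 8 bp
  116→124: 8 bp
  124→131: 7 bp
  131→137: 6 bp
  137→142: 5 bp
  142→149: 7 bp
  149→154: 5 bp
  154→169: 15 bp
  169→13 (wrap): 174-169+13 = 18 bp

[1,1,1,4,4,5,5,5,5,5,6,7,7,7,7,8,8,8,14,15,16,17,18]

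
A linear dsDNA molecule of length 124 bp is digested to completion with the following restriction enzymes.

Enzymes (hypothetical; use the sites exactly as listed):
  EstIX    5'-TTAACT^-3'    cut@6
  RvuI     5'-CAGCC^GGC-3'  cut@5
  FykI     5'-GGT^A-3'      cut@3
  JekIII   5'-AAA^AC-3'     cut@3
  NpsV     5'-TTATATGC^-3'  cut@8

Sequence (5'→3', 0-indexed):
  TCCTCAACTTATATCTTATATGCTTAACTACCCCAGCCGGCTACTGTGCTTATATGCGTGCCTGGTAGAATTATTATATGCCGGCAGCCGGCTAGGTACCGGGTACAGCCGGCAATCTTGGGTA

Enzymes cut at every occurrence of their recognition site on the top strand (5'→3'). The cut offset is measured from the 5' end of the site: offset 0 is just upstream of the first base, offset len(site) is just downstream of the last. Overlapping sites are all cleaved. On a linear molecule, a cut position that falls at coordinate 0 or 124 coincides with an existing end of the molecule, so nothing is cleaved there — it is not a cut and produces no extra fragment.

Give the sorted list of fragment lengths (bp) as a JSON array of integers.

Site scan:
  EstIX (TTAACT, off=6): starts [23] → cuts [29]
  RvuI (CAGCCGGC, off=5): starts [33, 84, 105] → cuts [38, 89, 110]
  FykI (GGTA, off=3): starts [63, 94, 101, 120] → cuts [66, 97, 104, 123]
  JekIII (AAAAC, off=3): no sites
  NpsV (TTATATGC, off=8): starts [15, 49, 73] → cuts [23, 57, 81]

All cut coordinates (distinct, sorted): [23, 29, 38, 57, 66, 81, 89, 97, 104, 110, 123]

Fragments:
  [0,23): 23 bp
  [23,29): 6 bp
  [29,38): 9 bp
  [38,57): 19 bp
  [57,66): 9 bp
  [66,81): 15 bp
  [81,89): 8 bp
  [89,97): 8 bp
  [97,104): 7 bp
  [104,110): 6 bp
  [110,123): 13 bp
  [123,124): 1 bp

[1,6,6,7,8,8,9,9,13,15,19,23]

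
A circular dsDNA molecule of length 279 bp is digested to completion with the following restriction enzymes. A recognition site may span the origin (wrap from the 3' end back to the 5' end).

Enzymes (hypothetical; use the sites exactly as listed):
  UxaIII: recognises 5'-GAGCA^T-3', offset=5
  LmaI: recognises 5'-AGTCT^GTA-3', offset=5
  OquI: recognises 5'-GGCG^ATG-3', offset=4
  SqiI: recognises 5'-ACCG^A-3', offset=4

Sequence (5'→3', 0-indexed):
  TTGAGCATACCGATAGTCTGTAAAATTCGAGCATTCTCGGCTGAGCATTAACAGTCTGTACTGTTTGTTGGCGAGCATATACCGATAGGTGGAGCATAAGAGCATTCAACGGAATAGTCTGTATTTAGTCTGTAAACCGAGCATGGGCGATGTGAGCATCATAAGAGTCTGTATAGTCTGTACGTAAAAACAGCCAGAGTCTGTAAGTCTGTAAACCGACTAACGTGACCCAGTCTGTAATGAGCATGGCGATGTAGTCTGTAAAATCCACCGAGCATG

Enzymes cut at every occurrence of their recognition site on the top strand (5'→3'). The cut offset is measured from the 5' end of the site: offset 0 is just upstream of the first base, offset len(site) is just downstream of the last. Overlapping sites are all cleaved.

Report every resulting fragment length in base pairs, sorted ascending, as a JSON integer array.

Scan for sites:
  UxaIII (GAGCAT, off=5): starts [2, 28, 42, 72, 91, 99, 138, 153, 241, 272] → cuts [7, 33, 47, 77, 96, 104, 143, 158, 246, 277]
  LmaI (AGTCTGTA, off=5): starts [14, 52, 115, 126, 165, 174, 197, 205, 231, 255] → cuts [19, 57, 120, 131, 170, 179, 202, 210, 236, 260]
  OquI (GGCGATG, off=4): starts [145, 247] → cuts [149, 251]
  SqiI (ACCGA, off=4): starts [8, 80, 135, 214, 269] → cuts [12, 84, 139, 218, 273]

Pooled cuts: [7, 12, 19, 33, 47, 57, 77, 84, 96, 104, 120, 131, 139, 143, 149, 158, 170, 179, 202, 210, 218, 236, 246, 251, 260, 273, 277]

Fragments:
  7→12: 5 bp
  12→19: 7 bp
  19→33: 14 bp
  33→47: 14 bp
  47→57: 10 bp
  57→77: 20 bp
  77→84: 7 bp
  84→96: 12 bp
  96→104: 8 bp
  104→120: 16 bp
  120→131: 11 bp
  131→139: 8 bp
  139→143: 4 bp
  143→149: 6 bp
  149→158: 9 bp
  158→170: 12 bp
  170→179: 9 bp
  179→202: 23 bp
  202→210: 8 bp
  210→218: 8 bp
  218→236: 18 bp
  236→246: 10 bp
  246→251: 5 bp
  251→260: 9 bp
  260→273: 13 bp
  273→277: 4 bp
  277→7 (wrap): 279-277+7 = 9 bp

[4,4,5,5,6,7,7,8,8,8,8,9,9,9,9,10,10,11,12,12,13,14,14,16,18,20,23]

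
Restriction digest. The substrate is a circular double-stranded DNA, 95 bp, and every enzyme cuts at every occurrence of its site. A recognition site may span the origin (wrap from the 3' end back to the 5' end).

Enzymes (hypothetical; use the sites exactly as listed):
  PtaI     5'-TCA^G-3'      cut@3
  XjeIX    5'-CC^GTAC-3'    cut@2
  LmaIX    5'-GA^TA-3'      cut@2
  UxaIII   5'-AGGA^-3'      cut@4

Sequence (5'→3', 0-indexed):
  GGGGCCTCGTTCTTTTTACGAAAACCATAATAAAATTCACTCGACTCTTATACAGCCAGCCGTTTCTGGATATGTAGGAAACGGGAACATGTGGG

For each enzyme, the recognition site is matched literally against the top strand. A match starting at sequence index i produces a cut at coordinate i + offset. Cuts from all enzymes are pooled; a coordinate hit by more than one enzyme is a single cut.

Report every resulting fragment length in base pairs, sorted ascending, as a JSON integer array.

Per-enzyme occurrences:
  PtaI (TCAG, off=3): no sites
  XjeIX (CCGTAC, off=2): no sites
  LmaIX GATA/2: at [68] ⇒ [70]
  UxaIII AGGA/4: at [75] ⇒ [79]

Pooled cuts: [70, 79]

Fragments:
  70→79: 9 bp
  79→70 (wrap): 95-79+70 = 86 bp

[9,86]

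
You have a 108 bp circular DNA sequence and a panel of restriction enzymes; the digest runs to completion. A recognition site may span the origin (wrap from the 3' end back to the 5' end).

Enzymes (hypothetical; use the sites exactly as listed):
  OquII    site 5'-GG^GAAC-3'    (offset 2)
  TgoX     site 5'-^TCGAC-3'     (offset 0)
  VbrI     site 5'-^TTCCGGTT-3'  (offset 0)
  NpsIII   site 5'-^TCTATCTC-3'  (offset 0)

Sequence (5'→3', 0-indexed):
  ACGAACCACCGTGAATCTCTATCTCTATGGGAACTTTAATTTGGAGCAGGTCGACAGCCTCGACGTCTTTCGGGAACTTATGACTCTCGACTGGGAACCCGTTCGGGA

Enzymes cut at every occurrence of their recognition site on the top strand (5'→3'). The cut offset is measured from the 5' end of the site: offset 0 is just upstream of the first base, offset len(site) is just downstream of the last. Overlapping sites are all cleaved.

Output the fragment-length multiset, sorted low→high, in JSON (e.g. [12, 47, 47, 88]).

Site scan:
  OquII GGGAAC/2: at [28, 71, 92, 104] ⇒ [30, 73, 94, 106]
  TgoX TCGAC/0: at [50, 59, 86] ⇒ [50, 59, 86]
  VbrI (TTCCGGTT, off=0): no sites
  NpsIII TCTATCTC/0: at [17] ⇒ [17]

All cut coordinates (distinct, sorted): [17, 30, 50, 59, 73, 86, 94, 106]

Fragment lengths:
  17→30: 13 bp
  30→50: 20 bp
  50→59: 9 bp
  59→73: 14 bp
  73→86: 13 bp
  86→94: 8 bp
  94→106: 12 bp
  106→17 (wrap): 108-106+17 = 19 bp

[8,9,12,13,13,14,19,20]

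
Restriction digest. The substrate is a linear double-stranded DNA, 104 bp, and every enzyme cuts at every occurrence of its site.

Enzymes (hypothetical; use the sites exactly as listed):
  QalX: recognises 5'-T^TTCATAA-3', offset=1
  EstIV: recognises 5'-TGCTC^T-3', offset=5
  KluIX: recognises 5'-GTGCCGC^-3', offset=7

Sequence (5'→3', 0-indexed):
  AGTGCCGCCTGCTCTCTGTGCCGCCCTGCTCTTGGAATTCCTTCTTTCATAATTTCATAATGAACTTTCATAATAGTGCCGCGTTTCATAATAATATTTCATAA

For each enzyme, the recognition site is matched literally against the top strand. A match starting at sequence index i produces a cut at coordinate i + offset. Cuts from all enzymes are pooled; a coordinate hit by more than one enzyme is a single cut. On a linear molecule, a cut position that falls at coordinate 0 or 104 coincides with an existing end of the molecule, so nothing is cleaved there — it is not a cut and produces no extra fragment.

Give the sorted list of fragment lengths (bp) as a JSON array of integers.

Site scan:
  QalX TTTCATAA/1: at [44, 52, 65, 83, 96] ⇒ [45, 53, 66, 84, 97]
  EstIV TGCTCT/5: at [9, 26] ⇒ [14, 31]
  KluIX GTGCCGC/7: at [1, 17, 75] ⇒ [8, 24, 82]

Pooled cuts: [8, 14, 24, 31, 45, 53, 66, 82, 84, 97]

Fragments:
  [0,8): 8 bp
  [8,14): 6 bp
  [14,24): 10 bp
  [24,31): 7 bp
  [31,45): 14 bp
  [45,53): 8 bp
  [53,66): 13 bp
  [66,82): 16 bp
  [82,84): 2 bp
  [84,97): 13 bp
  [97,104): 7 bp

[2,6,7,7,8,8,10,13,13,14,16]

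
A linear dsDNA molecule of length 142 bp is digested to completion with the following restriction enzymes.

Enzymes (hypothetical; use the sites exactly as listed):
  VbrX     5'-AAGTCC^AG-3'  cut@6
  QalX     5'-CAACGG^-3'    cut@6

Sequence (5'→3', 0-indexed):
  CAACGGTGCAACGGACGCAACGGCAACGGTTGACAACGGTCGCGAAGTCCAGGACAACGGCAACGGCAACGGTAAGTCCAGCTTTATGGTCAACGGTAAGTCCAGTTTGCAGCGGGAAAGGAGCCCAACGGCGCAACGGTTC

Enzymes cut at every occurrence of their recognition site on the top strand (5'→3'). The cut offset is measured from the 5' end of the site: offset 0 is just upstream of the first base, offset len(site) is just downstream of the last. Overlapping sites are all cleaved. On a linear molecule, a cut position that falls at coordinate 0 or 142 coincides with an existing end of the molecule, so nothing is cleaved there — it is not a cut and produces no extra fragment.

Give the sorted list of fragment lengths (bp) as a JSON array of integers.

Per-enzyme occurrences:
  VbrX AAGTCCAG/6: at [44, 73, 97] ⇒ [50, 79, 103]
  QalX CAACGG/6: at [0, 8, 17, 23, 33, 54, 60, 66, 90, 125, 133] ⇒ [6, 14, 23, 29, 39, 60, 66, 72, 96, 131, 139]

Pooled cuts: [6, 14, 23, 29, 39, 50, 60, 66, 72, 79, 96, 103, 131, 139]

Fragments:
  [0,6): 6 bp
  [6,14): 8 bp
  [14,23): 9 bp
  [23,29): 6 bp
  [29,39): 10 bp
  [39,50): 11 bp
  [50,60): 10 bp
  [60,66): 6 bp
  [66,72): 6 bp
  [72,79): 7 bp
  [79,96): 17 bp
  [96,103): 7 bp
  [103,131): 28 bp
  [131,139): 8 bp
  [139,142): 3 bp

[3,6,6,6,6,7,7,8,8,9,10,10,11,17,28]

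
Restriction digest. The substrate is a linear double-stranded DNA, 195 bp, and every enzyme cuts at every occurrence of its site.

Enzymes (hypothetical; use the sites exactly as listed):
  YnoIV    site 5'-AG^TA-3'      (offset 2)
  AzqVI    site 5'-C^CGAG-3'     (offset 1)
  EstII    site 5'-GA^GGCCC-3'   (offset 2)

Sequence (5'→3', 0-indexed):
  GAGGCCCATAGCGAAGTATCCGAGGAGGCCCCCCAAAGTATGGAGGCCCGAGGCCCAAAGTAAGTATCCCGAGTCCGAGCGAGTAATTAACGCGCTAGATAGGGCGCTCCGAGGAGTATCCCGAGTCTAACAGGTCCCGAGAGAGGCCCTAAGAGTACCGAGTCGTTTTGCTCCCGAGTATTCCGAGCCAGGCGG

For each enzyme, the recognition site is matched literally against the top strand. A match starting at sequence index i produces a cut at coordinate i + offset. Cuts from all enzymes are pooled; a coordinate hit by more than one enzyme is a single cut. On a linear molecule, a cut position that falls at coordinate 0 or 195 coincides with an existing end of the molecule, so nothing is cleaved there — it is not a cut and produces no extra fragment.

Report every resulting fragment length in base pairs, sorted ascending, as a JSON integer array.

[2,3,3,4,4,4,4,5,5,5,6,6,6,7,7,8,9,11,12,12,14,16,16,26]

Site scan:
  YnoIV AGTA/2: at [14, 36, 58, 62, 81, 114, 153, 176] ⇒ [16, 38, 60, 64, 83, 116, 155, 178]
  AzqVI CCGAG/1: at [19, 47, 68, 74, 108, 120, 136, 157, 173, 182] ⇒ [20, 48, 69, 75, 109, 121, 137, 158, 174, 183]
  EstII GAGGCCC/2: at [0, 24, 42, 49, 142] ⇒ [2, 26, 44, 51, 144]

Pooled cuts: [2, 16, 20, 26, 38, 44, 48, 51, 60, 64, 69, 75, 83, 109, 116, 121, 137, 144, 155, 158, 174, 178, 183]

Fragments:
  [0,2): 2 bp
  [2,16): 14 bp
  [16,20): 4 bp
  [20,26): 6 bp
  [26,38): 12 bp
  [38,44): 6 bp
  [44,48): 4 bp
  [48,51): 3 bp
  [51,60): 9 bp
  [60,64): 4 bp
  [64,69): 5 bp
  [69,75): 6 bp
  [75,83): 8 bp
  [83,109): 26 bp
  [109,116): 7 bp
  [116,121): 5 bp
  [121,137): 16 bp
  [137,144): 7 bp
  [144,155): 11 bp
  [155,158): 3 bp
  [158,174): 16 bp
  [174,178): 4 bp
  [178,183): 5 bp
  [183,195): 12 bp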